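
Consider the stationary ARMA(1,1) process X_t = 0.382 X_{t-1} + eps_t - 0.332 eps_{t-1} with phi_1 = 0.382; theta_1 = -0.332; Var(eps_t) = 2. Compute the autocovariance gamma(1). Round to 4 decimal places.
\gamma(1) = 0.1022

Multiply the model equation by X_{t-k} and take expectations. With theta_0 = psi_0 = 1 and psi_j the MA(infinity) weights, this gives
  gamma(k) - sum_i phi_i gamma(k-i) = c_k,
  c_k = sigma^2 * sum_{j=k..q} theta_j psi_{j-k}   (c_k = 0 for k > q),
using gamma(-m) = gamma(m).
psi-weights needed (psi_j = theta_j + sum_i phi_i psi_{j-i}):
  psi_1 = theta_1 + phi_1 = -0.332 + (0.382) = 0.05
Right-hand sides:
  c_0 = sigma^2 (1 + theta_1 psi_1) = 2 * (1 + (-0.332)(0.05)) = 2 * 0.9834 = 1.9668
  c_1 = sigma^2 theta_1 = 2 * (-0.332) = -0.664
  c_2 = 0
Equations for k = 0 and k = 1 (AR order 1):
  gamma(0) = phi_1 gamma(1) + c_0
  gamma(1) = phi_1 gamma(0) + c_1
Substituting the second into the first: gamma(0) (1 - phi_1^2) = c_0 + phi_1 c_1, so
  gamma(0) = (c_0 + phi_1 c_1) / (1 - phi_1^2) = (1.9668 + (0.382)(-0.664)) / (1 - (0.382)^2) = 1.713152 / 0.854076 = 2.005854.
  gamma(1) = phi_1 gamma(0) + c_1 = (0.382)(2.005854) + (-0.664) = 0.102236.
Therefore gamma(1) = 0.1022 (to 4 decimal places).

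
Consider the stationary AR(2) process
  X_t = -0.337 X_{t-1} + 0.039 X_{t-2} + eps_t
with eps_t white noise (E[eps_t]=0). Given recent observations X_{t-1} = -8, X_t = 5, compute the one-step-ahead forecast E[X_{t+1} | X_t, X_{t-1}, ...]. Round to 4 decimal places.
E[X_{t+1} \mid \mathcal F_t] = -1.9970

For an AR(p) model X_t = c + sum_i phi_i X_{t-i} + eps_t, the
one-step-ahead conditional mean is
  E[X_{t+1} | X_t, ...] = c + sum_i phi_i X_{t+1-i}.
Substitute known values:
  E[X_{t+1} | ...] = (-0.337) * (5) + (0.039) * (-8)
                   = -1.9970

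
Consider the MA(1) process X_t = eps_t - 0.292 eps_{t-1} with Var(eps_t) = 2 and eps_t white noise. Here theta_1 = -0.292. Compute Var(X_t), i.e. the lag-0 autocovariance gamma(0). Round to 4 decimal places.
\gamma(0) = 2.1705

For an MA(q) process X_t = eps_t + sum_i theta_i eps_{t-i} with
Var(eps_t) = sigma^2, the variance is
  gamma(0) = sigma^2 * (1 + sum_i theta_i^2).
  sum_i theta_i^2 = (-0.292)^2 = 0.085264.
  gamma(0) = 2 * (1 + 0.085264) = 2 * 1.085264 = 2.170528, which rounds to 2.1705.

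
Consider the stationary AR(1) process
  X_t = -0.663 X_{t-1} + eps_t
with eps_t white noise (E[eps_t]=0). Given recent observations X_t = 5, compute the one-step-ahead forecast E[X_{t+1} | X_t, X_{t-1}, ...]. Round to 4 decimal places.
E[X_{t+1} \mid \mathcal F_t] = -3.3150

For an AR(p) model X_t = c + sum_i phi_i X_{t-i} + eps_t, the
one-step-ahead conditional mean is
  E[X_{t+1} | X_t, ...] = c + sum_i phi_i X_{t+1-i}.
Substitute known values:
  E[X_{t+1} | ...] = (-0.663) * (5)
                   = -3.3150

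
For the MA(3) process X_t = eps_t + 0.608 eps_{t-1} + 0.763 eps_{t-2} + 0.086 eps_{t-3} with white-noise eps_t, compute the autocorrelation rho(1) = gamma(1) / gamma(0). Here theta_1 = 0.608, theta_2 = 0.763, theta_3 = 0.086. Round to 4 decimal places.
\rho(1) = 0.5806

For an MA(q) process with theta_0 = 1, the autocovariance is
  gamma(k) = sigma^2 * sum_{i=0..q-k} theta_i * theta_{i+k},
and rho(k) = gamma(k) / gamma(0). Sigma^2 cancels.
  numerator   = (1)*(0.608) + (0.608)*(0.763) + (0.763)*(0.086) = 1.137522.
  denominator = (1)^2 + (0.608)^2 + (0.763)^2 + (0.086)^2 = 1.959229.
  rho(1) = 1.137522 / 1.959229 = 0.5806.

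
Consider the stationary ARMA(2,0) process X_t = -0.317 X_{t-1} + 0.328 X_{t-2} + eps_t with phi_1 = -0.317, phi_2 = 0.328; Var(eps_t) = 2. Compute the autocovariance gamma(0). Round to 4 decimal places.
\gamma(0) = 2.8825

Multiply the model equation by X_{t-k} and take expectations. With theta_0 = psi_0 = 1 and psi_j the MA(infinity) weights, this gives
  gamma(k) - sum_i phi_i gamma(k-i) = c_k,
  c_k = sigma^2 * sum_{j=k..q} theta_j psi_{j-k}   (c_k = 0 for k > q),
using gamma(-m) = gamma(m).
Pure AR (q = 0): c_0 = sigma^2 = 2, c_k = 0 for k >= 1.
Equations for k = 0, 1, 2 (AR order 2, c_2 = 0):
  (E0) gamma(0) = phi_1 gamma(1) + phi_2 gamma(2) + c_0
  (E1) gamma(1) = phi_1 gamma(0) + phi_2 gamma(1) + c_1
  (E2) gamma(2) = phi_1 gamma(1) + phi_2 gamma(0)
From (E1): gamma(1) = A gamma(0) + B with
  A = phi_1 / (1 - phi_2) = -0.317 / 0.672 = -0.471726,   B = c_1 / (1 - phi_2) = 0 / 0.672 = 0.
Insert (E2) into (E0): gamma(0) (1 - phi_2^2) = phi_1 (1 + phi_2) gamma(1) + c_0.
  phi_1 (1 + phi_2) = (-0.317)(1.328) = -0.420976,   1 - phi_2^2 = 0.892416.
Replace gamma(1) by A gamma(0) + B and collect gamma(0):
  gamma(0) [0.892416 - (-0.420976)(-0.471726)] = c_0 = 2
  gamma(0) * 0.693831 = 2
  gamma(0) = 2 / 0.693831 = 2.882548.
Therefore gamma(0) = 2.8825 (to 4 decimal places).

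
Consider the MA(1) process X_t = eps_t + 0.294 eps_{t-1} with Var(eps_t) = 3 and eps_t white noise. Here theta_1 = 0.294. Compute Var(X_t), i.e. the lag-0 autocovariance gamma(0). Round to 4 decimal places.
\gamma(0) = 3.2593

For an MA(q) process X_t = eps_t + sum_i theta_i eps_{t-i} with
Var(eps_t) = sigma^2, the variance is
  gamma(0) = sigma^2 * (1 + sum_i theta_i^2).
  sum_i theta_i^2 = (0.294)^2 = 0.086436.
  gamma(0) = 3 * (1 + 0.086436) = 3 * 1.086436 = 3.259308, which rounds to 3.2593.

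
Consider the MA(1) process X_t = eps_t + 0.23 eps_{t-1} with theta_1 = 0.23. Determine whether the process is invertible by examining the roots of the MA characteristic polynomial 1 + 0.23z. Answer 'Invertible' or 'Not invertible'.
\text{Invertible}

The MA(q) characteristic polynomial is P(z) = 1 + 0.23z.
Invertibility requires all roots to lie outside the unit circle, i.e. |z| > 1 for every root.
This is linear in z: 1 + (0.23) z = 0  =>  z = -1/(0.23) = -4.347826,  |z| = 4.347826.
Moduli of all roots: 4.3478.
All moduli strictly greater than 1? Yes.
Verdict: Invertible.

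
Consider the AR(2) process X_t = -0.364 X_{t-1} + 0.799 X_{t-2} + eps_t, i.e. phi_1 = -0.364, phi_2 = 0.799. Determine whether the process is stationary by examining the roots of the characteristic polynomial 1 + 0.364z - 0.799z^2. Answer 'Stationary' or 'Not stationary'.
\text{Not stationary}

The AR(p) characteristic polynomial is P(z) = 1 + 0.364z - 0.799z^2.
Stationarity requires all roots to lie outside the unit circle, i.e. |z| > 1 for every root.
Set 1 + (0.364) z + (-0.799) z^2 = 0, i.e. a z^2 + b z + c = 0 with a = -0.799, b = 0.364, c = 1.
Discriminant D = b^2 - 4ac = (0.364)^2 - 4*(-0.799)*1 = 0.132496 - (-3.196) = 3.328496.
D >= 0, so the roots are real: z = (-b +/- sqrt(D)) / (2a) = (-0.364 +/- 1.824417) / (-1.598).
  z_1 = (-0.364 + 1.824417) / (-1.598) = -0.9139,   |z_1| = 0.9139.
  z_2 = (-0.364 - 1.824417) / (-1.598) = 1.3695,   |z_2| = 1.3695.
Moduli of all roots: 0.9139, 1.3695.
All moduli strictly greater than 1? No.
Verdict: Not stationary.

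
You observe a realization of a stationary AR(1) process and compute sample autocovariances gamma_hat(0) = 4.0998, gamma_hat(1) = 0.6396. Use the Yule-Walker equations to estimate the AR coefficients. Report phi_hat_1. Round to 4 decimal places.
\hat\phi_{1} = 0.1560

The Yule-Walker equations for an AR(p) process read, in matrix form,
  Gamma_p phi = r_p,   with   (Gamma_p)_{ij} = gamma(|i - j|),
                       (r_p)_i = gamma(i),   i,j = 1..p.
Substitute the sample gammas (Toeplitz matrix and right-hand side of size 1):
  Gamma_p = [[4.0998]]
  r_p     = [0.6396]
With p = 1 this is the single equation gamma(0) phi_1 = gamma(1):
  phi_hat_1 = gamma(1) / gamma(0) = 0.6396 / 4.0998 = 0.1560.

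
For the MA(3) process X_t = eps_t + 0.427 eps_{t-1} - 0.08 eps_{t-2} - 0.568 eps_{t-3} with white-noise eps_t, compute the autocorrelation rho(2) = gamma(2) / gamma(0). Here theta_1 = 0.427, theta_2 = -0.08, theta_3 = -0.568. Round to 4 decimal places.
\rho(2) = -0.2134

For an MA(q) process with theta_0 = 1, the autocovariance is
  gamma(k) = sigma^2 * sum_{i=0..q-k} theta_i * theta_{i+k},
and rho(k) = gamma(k) / gamma(0). Sigma^2 cancels.
  numerator   = (1)*(-0.08) + (0.427)*(-0.568) = -0.322536.
  denominator = (1)^2 + (0.427)^2 + (-0.08)^2 + (-0.568)^2 = 1.511353.
  rho(2) = -0.322536 / 1.511353 = -0.2134.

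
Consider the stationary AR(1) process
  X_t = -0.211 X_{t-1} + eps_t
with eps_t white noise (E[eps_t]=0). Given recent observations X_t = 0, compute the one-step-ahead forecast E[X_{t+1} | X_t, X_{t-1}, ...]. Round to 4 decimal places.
E[X_{t+1} \mid \mathcal F_t] = 0.0000

For an AR(p) model X_t = c + sum_i phi_i X_{t-i} + eps_t, the
one-step-ahead conditional mean is
  E[X_{t+1} | X_t, ...] = c + sum_i phi_i X_{t+1-i}.
Substitute known values:
  E[X_{t+1} | ...] = (-0.211) * (0)
                   = 0.0000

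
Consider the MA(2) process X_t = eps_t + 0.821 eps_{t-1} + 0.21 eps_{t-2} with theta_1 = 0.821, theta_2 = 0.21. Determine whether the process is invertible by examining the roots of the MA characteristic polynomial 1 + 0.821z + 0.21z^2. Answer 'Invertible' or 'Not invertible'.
\text{Invertible}

The MA(q) characteristic polynomial is P(z) = 1 + 0.821z + 0.21z^2.
Invertibility requires all roots to lie outside the unit circle, i.e. |z| > 1 for every root.
Set 1 + (0.821) z + (0.21) z^2 = 0, i.e. a z^2 + b z + c = 0 with a = 0.21, b = 0.821, c = 1.
Discriminant D = b^2 - 4ac = (0.821)^2 - 4*(0.21)*1 = 0.674041 - (0.84) = -0.165959.
D < 0, so the roots are the complex-conjugate pair z = (-b +/- i sqrt(-D)) / (2a) = -1.9548 +/- 0.97i.
For a conjugate pair |z|^2 = z * conj(z) = (product of roots) = c/a = 1/(0.21) = 4.761905, so |z| = sqrt(4.761905) = 2.1822 for both roots.
Moduli of all roots: 2.1822, 2.1822.
All moduli strictly greater than 1? Yes.
Verdict: Invertible.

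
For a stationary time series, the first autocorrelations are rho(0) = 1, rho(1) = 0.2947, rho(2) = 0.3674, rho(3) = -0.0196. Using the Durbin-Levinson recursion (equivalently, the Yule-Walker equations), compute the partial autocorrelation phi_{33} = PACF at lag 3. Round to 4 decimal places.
\phi_{33} = -0.2239

The PACF at lag k is phi_{kk}, the last component of the solution
to the Yule-Walker system G_k phi = r_k where
  (G_k)_{ij} = rho(|i - j|), (r_k)_i = rho(i), i,j = 1..k.
Equivalently, Durbin-Levinson gives phi_{kk} iteratively:
  phi_{11} = rho(1)
  phi_{kk} = [rho(k) - sum_{j=1..k-1} phi_{k-1,j} rho(k-j)]
            / [1 - sum_{j=1..k-1} phi_{k-1,j} rho(j)],
  phi_{k,j} = phi_{k-1,j} - phi_{kk} phi_{k-1,k-j},  j = 1..k-1.
Step k = 1:
  phi_11 = rho(1) = 0.2947.
Step k = 2:
  phi_22 = [rho(2) - phi_11 rho(1)] / [1 - phi_11 rho(1)] = [0.3674 - (0.2947)(0.2947)] / [1 - (0.2947)(0.2947)]
         = 0.28055191 / 0.91315191 = 0.307235.
  Update: phi_21 = phi_11 - phi_22 phi_11 = 0.2947 - (0.307235)(0.2947) = 0.204158.
Step k = 3:
  phi_33 = [rho(3) - phi_21 rho(2) - phi_22 rho(1)] / [1 - phi_21 rho(1) - phi_22 rho(2)]
    numerator   = -0.0196 - (0.204158)(0.3674) - (0.307235)(0.2947) = -0.18514968
    denominator = 1 - (0.204158)(0.2947) - (0.307235)(0.3674) = 0.82695664
  phi_33 = -0.18514968 / 0.82695664 = -0.2239.
Therefore phi_{33} = -0.2239.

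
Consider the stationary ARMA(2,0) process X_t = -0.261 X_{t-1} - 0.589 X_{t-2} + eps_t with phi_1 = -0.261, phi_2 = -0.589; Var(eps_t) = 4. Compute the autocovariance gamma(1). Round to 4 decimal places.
\gamma(1) = -1.0339

Multiply the model equation by X_{t-k} and take expectations. With theta_0 = psi_0 = 1 and psi_j the MA(infinity) weights, this gives
  gamma(k) - sum_i phi_i gamma(k-i) = c_k,
  c_k = sigma^2 * sum_{j=k..q} theta_j psi_{j-k}   (c_k = 0 for k > q),
using gamma(-m) = gamma(m).
Pure AR (q = 0): c_0 = sigma^2 = 4, c_k = 0 for k >= 1.
Equations for k = 0, 1, 2 (AR order 2, c_2 = 0):
  (E0) gamma(0) = phi_1 gamma(1) + phi_2 gamma(2) + c_0
  (E1) gamma(1) = phi_1 gamma(0) + phi_2 gamma(1) + c_1
  (E2) gamma(2) = phi_1 gamma(1) + phi_2 gamma(0)
From (E1): gamma(1) = A gamma(0) + B with
  A = phi_1 / (1 - phi_2) = -0.261 / 1.589 = -0.164254,   B = c_1 / (1 - phi_2) = 0 / 1.589 = 0.
Insert (E2) into (E0): gamma(0) (1 - phi_2^2) = phi_1 (1 + phi_2) gamma(1) + c_0.
  phi_1 (1 + phi_2) = (-0.261)(0.411) = -0.107271,   1 - phi_2^2 = 0.653079.
Replace gamma(1) by A gamma(0) + B and collect gamma(0):
  gamma(0) [0.653079 - (-0.107271)(-0.164254)] = c_0 = 4
  gamma(0) * 0.635459 = 4
  gamma(0) = 4 / 0.635459 = 6.29466.
  gamma(1) = A gamma(0) = (-0.164254)(6.29466) = -1.033925.
Therefore gamma(1) = -1.0339 (to 4 decimal places).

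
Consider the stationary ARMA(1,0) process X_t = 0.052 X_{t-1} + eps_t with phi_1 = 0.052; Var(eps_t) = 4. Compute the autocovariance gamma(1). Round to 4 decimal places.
\gamma(1) = 0.2086

Multiply the model equation by X_{t-k} and take expectations. With theta_0 = psi_0 = 1 and psi_j the MA(infinity) weights, this gives
  gamma(k) - sum_i phi_i gamma(k-i) = c_k,
  c_k = sigma^2 * sum_{j=k..q} theta_j psi_{j-k}   (c_k = 0 for k > q),
using gamma(-m) = gamma(m).
Pure AR (q = 0): c_0 = sigma^2 = 4, c_k = 0 for k >= 1.
Equations for k = 0 and k = 1 (AR order 1):
  gamma(0) = phi_1 gamma(1) + c_0
  gamma(1) = phi_1 gamma(0) + c_1
Substituting the second into the first: gamma(0) (1 - phi_1^2) = c_0 + phi_1 c_1, so
  gamma(0) = c_0 / (1 - phi_1^2) = 4 / (1 - (0.052)^2) = 4 / 0.997296 = 4.010845.
  gamma(1) = phi_1 gamma(0) = (0.052)(4.010845) = 0.208564.
Therefore gamma(1) = 0.2086 (to 4 decimal places).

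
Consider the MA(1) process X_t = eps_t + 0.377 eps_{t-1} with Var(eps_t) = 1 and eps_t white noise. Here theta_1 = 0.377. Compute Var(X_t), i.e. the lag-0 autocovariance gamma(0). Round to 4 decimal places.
\gamma(0) = 1.1421

For an MA(q) process X_t = eps_t + sum_i theta_i eps_{t-i} with
Var(eps_t) = sigma^2, the variance is
  gamma(0) = sigma^2 * (1 + sum_i theta_i^2).
  sum_i theta_i^2 = (0.377)^2 = 0.142129.
  gamma(0) = 1 * (1 + 0.142129) = 1 * 1.142129 = 1.142129, which rounds to 1.1421.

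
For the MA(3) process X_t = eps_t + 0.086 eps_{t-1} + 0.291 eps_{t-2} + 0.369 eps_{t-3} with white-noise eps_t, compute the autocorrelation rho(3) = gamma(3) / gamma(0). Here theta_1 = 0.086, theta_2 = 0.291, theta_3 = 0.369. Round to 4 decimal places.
\rho(3) = 0.3004

For an MA(q) process with theta_0 = 1, the autocovariance is
  gamma(k) = sigma^2 * sum_{i=0..q-k} theta_i * theta_{i+k},
and rho(k) = gamma(k) / gamma(0). Sigma^2 cancels.
  numerator   = (1)*(0.369) = 0.369.
  denominator = (1)^2 + (0.086)^2 + (0.291)^2 + (0.369)^2 = 1.228238.
  rho(3) = 0.369 / 1.228238 = 0.3004.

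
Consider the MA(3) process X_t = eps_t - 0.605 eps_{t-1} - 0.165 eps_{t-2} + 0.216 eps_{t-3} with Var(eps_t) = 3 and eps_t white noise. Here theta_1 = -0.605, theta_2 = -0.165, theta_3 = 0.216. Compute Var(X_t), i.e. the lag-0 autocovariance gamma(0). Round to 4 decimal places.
\gamma(0) = 4.3197

For an MA(q) process X_t = eps_t + sum_i theta_i eps_{t-i} with
Var(eps_t) = sigma^2, the variance is
  gamma(0) = sigma^2 * (1 + sum_i theta_i^2).
  sum_i theta_i^2 = (-0.605)^2 + (-0.165)^2 + (0.216)^2 = 0.366025 + 0.027225 + 0.046656 = 0.439906.
  gamma(0) = 3 * (1 + 0.439906) = 3 * 1.439906 = 4.319718, which rounds to 4.3197.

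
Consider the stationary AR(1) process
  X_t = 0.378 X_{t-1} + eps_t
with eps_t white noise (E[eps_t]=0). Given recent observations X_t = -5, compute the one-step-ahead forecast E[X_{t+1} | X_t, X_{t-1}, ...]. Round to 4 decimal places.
E[X_{t+1} \mid \mathcal F_t] = -1.8900

For an AR(p) model X_t = c + sum_i phi_i X_{t-i} + eps_t, the
one-step-ahead conditional mean is
  E[X_{t+1} | X_t, ...] = c + sum_i phi_i X_{t+1-i}.
Substitute known values:
  E[X_{t+1} | ...] = (0.378) * (-5)
                   = -1.8900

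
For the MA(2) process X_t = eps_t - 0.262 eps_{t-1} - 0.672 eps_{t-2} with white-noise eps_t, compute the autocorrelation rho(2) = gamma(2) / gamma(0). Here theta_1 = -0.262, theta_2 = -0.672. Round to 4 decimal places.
\rho(2) = -0.4420

For an MA(q) process with theta_0 = 1, the autocovariance is
  gamma(k) = sigma^2 * sum_{i=0..q-k} theta_i * theta_{i+k},
and rho(k) = gamma(k) / gamma(0). Sigma^2 cancels.
  numerator   = (1)*(-0.672) = -0.672.
  denominator = (1)^2 + (-0.262)^2 + (-0.672)^2 = 1.520228.
  rho(2) = -0.672 / 1.520228 = -0.4420.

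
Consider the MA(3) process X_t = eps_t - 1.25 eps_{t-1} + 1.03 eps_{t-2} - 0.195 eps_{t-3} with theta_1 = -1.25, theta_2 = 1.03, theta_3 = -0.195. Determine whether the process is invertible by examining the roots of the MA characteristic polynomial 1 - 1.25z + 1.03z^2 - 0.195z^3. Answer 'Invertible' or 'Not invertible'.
\text{Invertible}

The MA(q) characteristic polynomial is P(z) = 1 - 1.25z + 1.03z^2 - 0.195z^3.
Invertibility requires all roots to lie outside the unit circle, i.e. |z| > 1 for every root.
Degree 3: look for a simple real root z0 first, then factor out (1 - z/z0) and solve the remaining quadratic.
Testing z0 = 4: P(4) = 1 + (-1.25)(4) + (1.03)(4)^2 + (-0.195)(4)^3
  = 1 + (-5) + (16.48) + (-12.48) = 0.  So z_0 = 4 is a root, |z_0| = 4.
Divide out the factor (1 - 0.25 z) = (1 - z/z0) (since 1/z0 = 0.25):
  P(z) = (1 - 0.25 z)(1 + (-1) z + (0.78) z^2)
  [check: z-coef -1 - (0.25) = -1.25; z^2-coef 0.78 - (0.25)(-1) = 1.03; z^3-coef -(0.25)(0.78) = -0.195.]
Remaining roots from the quadratic factor 1 + (-1) z + (0.78) z^2:
  Set 1 + (-1) z + (0.78) z^2 = 0, i.e. a z^2 + b z + c = 0 with a = 0.78, b = -1, c = 1.
  Discriminant D = b^2 - 4ac = (-1)^2 - 4*(0.78)*1 = 1 - (3.12) = -2.12.
  D < 0, so the roots are the complex-conjugate pair z = (-b +/- i sqrt(-D)) / (2a) = 0.641 +/- 0.9333i.
  For a conjugate pair |z|^2 = z * conj(z) = (product of roots) = c/a = 1/(0.78) = 1.282051, so |z| = sqrt(1.282051) = 1.1323 for both roots.
Moduli of all roots: 4.0000, 1.1323, 1.1323.
All moduli strictly greater than 1? Yes.
Verdict: Invertible.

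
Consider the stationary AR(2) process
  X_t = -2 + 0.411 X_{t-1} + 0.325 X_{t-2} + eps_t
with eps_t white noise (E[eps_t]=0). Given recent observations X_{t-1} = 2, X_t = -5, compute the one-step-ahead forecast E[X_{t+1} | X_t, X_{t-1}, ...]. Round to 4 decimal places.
E[X_{t+1} \mid \mathcal F_t] = -3.4050

For an AR(p) model X_t = c + sum_i phi_i X_{t-i} + eps_t, the
one-step-ahead conditional mean is
  E[X_{t+1} | X_t, ...] = c + sum_i phi_i X_{t+1-i}.
Substitute known values:
  E[X_{t+1} | ...] = -2 + (0.411) * (-5) + (0.325) * (2)
                   = -3.4050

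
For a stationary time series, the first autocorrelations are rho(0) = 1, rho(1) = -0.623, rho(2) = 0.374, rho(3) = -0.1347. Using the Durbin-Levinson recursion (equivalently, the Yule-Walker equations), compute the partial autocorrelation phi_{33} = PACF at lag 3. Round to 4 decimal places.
\phi_{33} = 0.1460

The PACF at lag k is phi_{kk}, the last component of the solution
to the Yule-Walker system G_k phi = r_k where
  (G_k)_{ij} = rho(|i - j|), (r_k)_i = rho(i), i,j = 1..k.
Equivalently, Durbin-Levinson gives phi_{kk} iteratively:
  phi_{11} = rho(1)
  phi_{kk} = [rho(k) - sum_{j=1..k-1} phi_{k-1,j} rho(k-j)]
            / [1 - sum_{j=1..k-1} phi_{k-1,j} rho(j)],
  phi_{k,j} = phi_{k-1,j} - phi_{kk} phi_{k-1,k-j},  j = 1..k-1.
Step k = 1:
  phi_11 = rho(1) = -0.623.
Step k = 2:
  phi_22 = [rho(2) - phi_11 rho(1)] / [1 - phi_11 rho(1)] = [0.374 - (-0.623)(-0.623)] / [1 - (-0.623)(-0.623)]
         = -0.014129 / 0.611871 = -0.023091.
  Update: phi_21 = phi_11 - phi_22 phi_11 = -0.623 - (-0.023091)(-0.623) = -0.637386.
Step k = 3:
  phi_33 = [rho(3) - phi_21 rho(2) - phi_22 rho(1)] / [1 - phi_21 rho(1) - phi_22 rho(2)]
    numerator   = -0.1347 - (-0.637386)(0.374) - (-0.023091)(-0.623) = 0.08929637
    denominator = 1 - (-0.637386)(-0.623) - (-0.023091)(0.374) = 0.61154474
  phi_33 = 0.08929637 / 0.61154474 = 0.146.
Therefore phi_{33} = 0.1460.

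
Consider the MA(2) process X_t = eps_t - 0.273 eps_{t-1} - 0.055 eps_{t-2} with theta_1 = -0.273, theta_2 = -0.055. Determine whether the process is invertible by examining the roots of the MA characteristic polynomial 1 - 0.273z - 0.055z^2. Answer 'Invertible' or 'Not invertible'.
\text{Invertible}

The MA(q) characteristic polynomial is P(z) = 1 - 0.273z - 0.055z^2.
Invertibility requires all roots to lie outside the unit circle, i.e. |z| > 1 for every root.
Set 1 + (-0.273) z + (-0.055) z^2 = 0, i.e. a z^2 + b z + c = 0 with a = -0.055, b = -0.273, c = 1.
Discriminant D = b^2 - 4ac = (-0.273)^2 - 4*(-0.055)*1 = 0.074529 - (-0.22) = 0.294529.
D >= 0, so the roots are real: z = (-b +/- sqrt(D)) / (2a) = (0.273 +/- 0.542705) / (-0.11).
  z_1 = (0.273 + 0.542705) / (-0.11) = -7.4155,   |z_1| = 7.4155.
  z_2 = (0.273 - 0.542705) / (-0.11) = 2.4519,   |z_2| = 2.4519.
Moduli of all roots: 7.4155, 2.4519.
All moduli strictly greater than 1? Yes.
Verdict: Invertible.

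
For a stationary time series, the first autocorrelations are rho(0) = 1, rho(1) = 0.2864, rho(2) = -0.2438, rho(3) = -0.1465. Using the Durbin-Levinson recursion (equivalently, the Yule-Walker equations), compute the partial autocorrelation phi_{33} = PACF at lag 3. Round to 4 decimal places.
\phi_{33} = 0.0620

The PACF at lag k is phi_{kk}, the last component of the solution
to the Yule-Walker system G_k phi = r_k where
  (G_k)_{ij} = rho(|i - j|), (r_k)_i = rho(i), i,j = 1..k.
Equivalently, Durbin-Levinson gives phi_{kk} iteratively:
  phi_{11} = rho(1)
  phi_{kk} = [rho(k) - sum_{j=1..k-1} phi_{k-1,j} rho(k-j)]
            / [1 - sum_{j=1..k-1} phi_{k-1,j} rho(j)],
  phi_{k,j} = phi_{k-1,j} - phi_{kk} phi_{k-1,k-j},  j = 1..k-1.
Step k = 1:
  phi_11 = rho(1) = 0.2864.
Step k = 2:
  phi_22 = [rho(2) - phi_11 rho(1)] / [1 - phi_11 rho(1)] = [-0.2438 - (0.2864)(0.2864)] / [1 - (0.2864)(0.2864)]
         = -0.32582496 / 0.91797504 = -0.354939.
  Update: phi_21 = phi_11 - phi_22 phi_11 = 0.2864 - (-0.354939)(0.2864) = 0.388054.
Step k = 3:
  phi_33 = [rho(3) - phi_21 rho(2) - phi_22 rho(1)] / [1 - phi_21 rho(1) - phi_22 rho(2)]
    numerator   = -0.1465 - (0.388054)(-0.2438) - (-0.354939)(0.2864) = 0.04976215
    denominator = 1 - (0.388054)(0.2864) - (-0.354939)(-0.2438) = 0.80232712
  phi_33 = 0.04976215 / 0.80232712 = 0.062.
Therefore phi_{33} = 0.0620.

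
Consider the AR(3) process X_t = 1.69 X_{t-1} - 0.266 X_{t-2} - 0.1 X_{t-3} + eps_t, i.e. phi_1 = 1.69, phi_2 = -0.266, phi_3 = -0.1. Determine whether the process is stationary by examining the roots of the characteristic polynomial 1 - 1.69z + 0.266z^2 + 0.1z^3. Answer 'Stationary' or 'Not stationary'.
\text{Not stationary}

The AR(p) characteristic polynomial is P(z) = 1 - 1.69z + 0.266z^2 + 0.1z^3.
Stationarity requires all roots to lie outside the unit circle, i.e. |z| > 1 for every root.
Degree 3: look for a simple real root z0 first, then factor out (1 - z/z0) and solve the remaining quadratic.
Testing z0 = 2.5: P(2.5) = 1 + (-1.69)(2.5) + (0.266)(2.5)^2 + (0.1)(2.5)^3
  = 1 + (-4.225) + (1.6625) + (1.5625) = 0.  So z_0 = 2.5 is a root, |z_0| = 2.5.
Divide out the factor (1 - 0.4 z) = (1 - z/z0) (since 1/z0 = 0.4):
  P(z) = (1 - 0.4 z)(1 + (-1.29) z + (-0.25) z^2)
  [check: z-coef -1.29 - (0.4) = -1.69; z^2-coef -0.25 - (0.4)(-1.29) = 0.266; z^3-coef -(0.4)(-0.25) = 0.1.]
Remaining roots from the quadratic factor 1 + (-1.29) z + (-0.25) z^2:
  Set 1 + (-1.29) z + (-0.25) z^2 = 0, i.e. a z^2 + b z + c = 0 with a = -0.25, b = -1.29, c = 1.
  Discriminant D = b^2 - 4ac = (-1.29)^2 - 4*(-0.25)*1 = 1.6641 - (-1) = 2.6641.
  D >= 0, so the roots are real: z = (-b +/- sqrt(D)) / (2a) = (1.29 +/- 1.632207) / (-0.5).
    z_1 = (1.29 + 1.632207) / (-0.5) = -5.8444,   |z_1| = 5.8444.
    z_2 = (1.29 - 1.632207) / (-0.5) = 0.6844,   |z_2| = 0.6844.
Moduli of all roots: 2.5000, 5.8444, 0.6844.
All moduli strictly greater than 1? No.
Verdict: Not stationary.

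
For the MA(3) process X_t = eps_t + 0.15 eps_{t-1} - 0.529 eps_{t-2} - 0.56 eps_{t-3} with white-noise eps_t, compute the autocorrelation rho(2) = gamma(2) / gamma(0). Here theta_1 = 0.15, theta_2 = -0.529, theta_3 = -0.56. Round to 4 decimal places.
\rho(2) = -0.3793

For an MA(q) process with theta_0 = 1, the autocovariance is
  gamma(k) = sigma^2 * sum_{i=0..q-k} theta_i * theta_{i+k},
and rho(k) = gamma(k) / gamma(0). Sigma^2 cancels.
  numerator   = (1)*(-0.529) + (0.15)*(-0.56) = -0.613.
  denominator = (1)^2 + (0.15)^2 + (-0.529)^2 + (-0.56)^2 = 1.615941.
  rho(2) = -0.613 / 1.615941 = -0.3793.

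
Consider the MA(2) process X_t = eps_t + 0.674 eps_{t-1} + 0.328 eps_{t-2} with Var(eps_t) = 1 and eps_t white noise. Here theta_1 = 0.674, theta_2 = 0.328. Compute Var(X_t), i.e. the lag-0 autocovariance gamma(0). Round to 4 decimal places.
\gamma(0) = 1.5619

For an MA(q) process X_t = eps_t + sum_i theta_i eps_{t-i} with
Var(eps_t) = sigma^2, the variance is
  gamma(0) = sigma^2 * (1 + sum_i theta_i^2).
  sum_i theta_i^2 = (0.674)^2 + (0.328)^2 = 0.454276 + 0.107584 = 0.56186.
  gamma(0) = 1 * (1 + 0.56186) = 1 * 1.56186 = 1.56186, which rounds to 1.5619.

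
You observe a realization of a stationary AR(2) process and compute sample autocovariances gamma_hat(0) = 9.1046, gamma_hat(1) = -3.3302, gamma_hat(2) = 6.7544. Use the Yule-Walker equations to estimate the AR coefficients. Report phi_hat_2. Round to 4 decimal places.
\hat\phi_{2} = 0.7020

The Yule-Walker equations for an AR(p) process read, in matrix form,
  Gamma_p phi = r_p,   with   (Gamma_p)_{ij} = gamma(|i - j|),
                       (r_p)_i = gamma(i),   i,j = 1..p.
Substitute the sample gammas (Toeplitz matrix and right-hand side of size 2):
  Gamma_p = [[9.1046, -3.3302], [-3.3302, 9.1046]]
  r_p     = [-3.3302, 6.7544]
Written out:
  9.1046 phi_1 - 3.3302 phi_2 = -3.3302
  -3.3302 phi_1 + 9.1046 phi_2 = 6.7544
Solve by Cramer's rule:
  det = gamma(0)^2 - gamma(1)^2 = (9.1046)^2 - (-3.3302)^2 = 82.89374116 - 11.09023204 = 71.80350912
  phi_hat_1 = [gamma(1) gamma(0) - gamma(1) gamma(2)] / det = [(-3.3302)(9.1046) - (-3.3302)(6.7544)] / 71.80350912 = -7.82663604 / 71.80350912 = -0.109
  phi_hat_2 = [gamma(0) gamma(2) - gamma(1)^2] / det = [(9.1046)(6.7544) - (-3.3302)^2] / 71.80350912 = 50.4058782 / 71.80350912 = 0.702
So phi_hat = [-0.1090, 0.7020].
Therefore phi_hat_2 = 0.7020.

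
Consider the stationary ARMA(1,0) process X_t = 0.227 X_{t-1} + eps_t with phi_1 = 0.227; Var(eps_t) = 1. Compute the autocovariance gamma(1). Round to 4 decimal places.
\gamma(1) = 0.2393

Multiply the model equation by X_{t-k} and take expectations. With theta_0 = psi_0 = 1 and psi_j the MA(infinity) weights, this gives
  gamma(k) - sum_i phi_i gamma(k-i) = c_k,
  c_k = sigma^2 * sum_{j=k..q} theta_j psi_{j-k}   (c_k = 0 for k > q),
using gamma(-m) = gamma(m).
Pure AR (q = 0): c_0 = sigma^2 = 1, c_k = 0 for k >= 1.
Equations for k = 0 and k = 1 (AR order 1):
  gamma(0) = phi_1 gamma(1) + c_0
  gamma(1) = phi_1 gamma(0) + c_1
Substituting the second into the first: gamma(0) (1 - phi_1^2) = c_0 + phi_1 c_1, so
  gamma(0) = c_0 / (1 - phi_1^2) = 1 / (1 - (0.227)^2) = 1 / 0.948471 = 1.054328.
  gamma(1) = phi_1 gamma(0) = (0.227)(1.054328) = 0.239333.
Therefore gamma(1) = 0.2393 (to 4 decimal places).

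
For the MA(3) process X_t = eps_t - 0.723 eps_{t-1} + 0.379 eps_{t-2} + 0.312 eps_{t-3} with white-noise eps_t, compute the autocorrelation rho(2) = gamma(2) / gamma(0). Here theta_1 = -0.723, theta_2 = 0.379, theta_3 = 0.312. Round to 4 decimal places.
\rho(2) = 0.0870

For an MA(q) process with theta_0 = 1, the autocovariance is
  gamma(k) = sigma^2 * sum_{i=0..q-k} theta_i * theta_{i+k},
and rho(k) = gamma(k) / gamma(0). Sigma^2 cancels.
  numerator   = (1)*(0.379) + (-0.723)*(0.312) = 0.153424.
  denominator = (1)^2 + (-0.723)^2 + (0.379)^2 + (0.312)^2 = 1.763714.
  rho(2) = 0.153424 / 1.763714 = 0.0870.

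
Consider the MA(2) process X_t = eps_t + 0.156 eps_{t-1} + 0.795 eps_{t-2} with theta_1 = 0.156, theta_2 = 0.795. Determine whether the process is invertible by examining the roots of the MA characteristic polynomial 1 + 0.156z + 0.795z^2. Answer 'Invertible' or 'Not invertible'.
\text{Invertible}

The MA(q) characteristic polynomial is P(z) = 1 + 0.156z + 0.795z^2.
Invertibility requires all roots to lie outside the unit circle, i.e. |z| > 1 for every root.
Set 1 + (0.156) z + (0.795) z^2 = 0, i.e. a z^2 + b z + c = 0 with a = 0.795, b = 0.156, c = 1.
Discriminant D = b^2 - 4ac = (0.156)^2 - 4*(0.795)*1 = 0.024336 - (3.18) = -3.155664.
D < 0, so the roots are the complex-conjugate pair z = (-b +/- i sqrt(-D)) / (2a) = -0.0981 +/- 1.1172i.
For a conjugate pair |z|^2 = z * conj(z) = (product of roots) = c/a = 1/(0.795) = 1.257862, so |z| = sqrt(1.257862) = 1.1215 for both roots.
Moduli of all roots: 1.1215, 1.1215.
All moduli strictly greater than 1? Yes.
Verdict: Invertible.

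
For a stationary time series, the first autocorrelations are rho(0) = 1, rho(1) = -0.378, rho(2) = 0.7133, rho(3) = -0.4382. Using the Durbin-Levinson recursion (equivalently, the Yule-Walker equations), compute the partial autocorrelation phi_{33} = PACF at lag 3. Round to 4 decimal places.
\phi_{33} = -0.2020

The PACF at lag k is phi_{kk}, the last component of the solution
to the Yule-Walker system G_k phi = r_k where
  (G_k)_{ij} = rho(|i - j|), (r_k)_i = rho(i), i,j = 1..k.
Equivalently, Durbin-Levinson gives phi_{kk} iteratively:
  phi_{11} = rho(1)
  phi_{kk} = [rho(k) - sum_{j=1..k-1} phi_{k-1,j} rho(k-j)]
            / [1 - sum_{j=1..k-1} phi_{k-1,j} rho(j)],
  phi_{k,j} = phi_{k-1,j} - phi_{kk} phi_{k-1,k-j},  j = 1..k-1.
Step k = 1:
  phi_11 = rho(1) = -0.378.
Step k = 2:
  phi_22 = [rho(2) - phi_11 rho(1)] / [1 - phi_11 rho(1)] = [0.7133 - (-0.378)(-0.378)] / [1 - (-0.378)(-0.378)]
         = 0.570416 / 0.857116 = 0.665506.
  Update: phi_21 = phi_11 - phi_22 phi_11 = -0.378 - (0.665506)(-0.378) = -0.126439.
Step k = 3:
  phi_33 = [rho(3) - phi_21 rho(2) - phi_22 rho(1)] / [1 - phi_21 rho(1) - phi_22 rho(2)]
    numerator   = -0.4382 - (-0.126439)(0.7133) - (0.665506)(-0.378) = -0.09644996
    denominator = 1 - (-0.126439)(-0.378) - (0.665506)(0.7133) = 0.47750062
  phi_33 = -0.09644996 / 0.47750062 = -0.202.
Therefore phi_{33} = -0.2020.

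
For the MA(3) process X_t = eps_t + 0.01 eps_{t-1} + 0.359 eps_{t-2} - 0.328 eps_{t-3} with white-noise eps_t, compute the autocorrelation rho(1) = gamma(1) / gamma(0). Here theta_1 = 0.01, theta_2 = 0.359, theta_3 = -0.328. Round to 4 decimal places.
\rho(1) = -0.0842

For an MA(q) process with theta_0 = 1, the autocovariance is
  gamma(k) = sigma^2 * sum_{i=0..q-k} theta_i * theta_{i+k},
and rho(k) = gamma(k) / gamma(0). Sigma^2 cancels.
  numerator   = (1)*(0.01) + (0.01)*(0.359) + (0.359)*(-0.328) = -0.104162.
  denominator = (1)^2 + (0.01)^2 + (0.359)^2 + (-0.328)^2 = 1.236565.
  rho(1) = -0.104162 / 1.236565 = -0.0842.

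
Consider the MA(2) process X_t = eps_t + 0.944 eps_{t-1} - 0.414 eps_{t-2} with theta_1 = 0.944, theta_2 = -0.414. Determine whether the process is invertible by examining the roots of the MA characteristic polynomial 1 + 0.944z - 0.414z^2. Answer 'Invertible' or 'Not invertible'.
\text{Not invertible}

The MA(q) characteristic polynomial is P(z) = 1 + 0.944z - 0.414z^2.
Invertibility requires all roots to lie outside the unit circle, i.e. |z| > 1 for every root.
Set 1 + (0.944) z + (-0.414) z^2 = 0, i.e. a z^2 + b z + c = 0 with a = -0.414, b = 0.944, c = 1.
Discriminant D = b^2 - 4ac = (0.944)^2 - 4*(-0.414)*1 = 0.891136 - (-1.656) = 2.547136.
D >= 0, so the roots are real: z = (-b +/- sqrt(D)) / (2a) = (-0.944 +/- 1.595975) / (-0.828).
  z_1 = (-0.944 + 1.595975) / (-0.828) = -0.7874,   |z_1| = 0.7874.
  z_2 = (-0.944 - 1.595975) / (-0.828) = 3.0676,   |z_2| = 3.0676.
Moduli of all roots: 0.7874, 3.0676.
All moduli strictly greater than 1? No.
Verdict: Not invertible.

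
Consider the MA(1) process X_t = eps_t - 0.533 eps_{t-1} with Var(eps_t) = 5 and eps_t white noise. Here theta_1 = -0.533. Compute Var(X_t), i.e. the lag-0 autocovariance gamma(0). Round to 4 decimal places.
\gamma(0) = 6.4204

For an MA(q) process X_t = eps_t + sum_i theta_i eps_{t-i} with
Var(eps_t) = sigma^2, the variance is
  gamma(0) = sigma^2 * (1 + sum_i theta_i^2).
  sum_i theta_i^2 = (-0.533)^2 = 0.284089.
  gamma(0) = 5 * (1 + 0.284089) = 5 * 1.284089 = 6.420445, which rounds to 6.4204.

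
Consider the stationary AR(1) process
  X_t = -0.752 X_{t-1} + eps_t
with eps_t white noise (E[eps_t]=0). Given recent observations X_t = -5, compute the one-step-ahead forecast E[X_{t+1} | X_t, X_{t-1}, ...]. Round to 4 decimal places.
E[X_{t+1} \mid \mathcal F_t] = 3.7600

For an AR(p) model X_t = c + sum_i phi_i X_{t-i} + eps_t, the
one-step-ahead conditional mean is
  E[X_{t+1} | X_t, ...] = c + sum_i phi_i X_{t+1-i}.
Substitute known values:
  E[X_{t+1} | ...] = (-0.752) * (-5)
                   = 3.7600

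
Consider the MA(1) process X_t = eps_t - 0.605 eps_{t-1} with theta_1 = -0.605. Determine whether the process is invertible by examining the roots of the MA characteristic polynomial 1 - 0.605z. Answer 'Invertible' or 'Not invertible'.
\text{Invertible}

The MA(q) characteristic polynomial is P(z) = 1 - 0.605z.
Invertibility requires all roots to lie outside the unit circle, i.e. |z| > 1 for every root.
This is linear in z: 1 + (-0.605) z = 0  =>  z = -1/(-0.605) = 1.652893,  |z| = 1.652893.
Moduli of all roots: 1.6529.
All moduli strictly greater than 1? Yes.
Verdict: Invertible.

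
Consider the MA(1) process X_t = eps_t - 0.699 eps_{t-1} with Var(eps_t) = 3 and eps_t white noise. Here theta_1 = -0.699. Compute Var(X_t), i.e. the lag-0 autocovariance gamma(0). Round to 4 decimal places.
\gamma(0) = 4.4658

For an MA(q) process X_t = eps_t + sum_i theta_i eps_{t-i} with
Var(eps_t) = sigma^2, the variance is
  gamma(0) = sigma^2 * (1 + sum_i theta_i^2).
  sum_i theta_i^2 = (-0.699)^2 = 0.488601.
  gamma(0) = 3 * (1 + 0.488601) = 3 * 1.488601 = 4.465803, which rounds to 4.4658.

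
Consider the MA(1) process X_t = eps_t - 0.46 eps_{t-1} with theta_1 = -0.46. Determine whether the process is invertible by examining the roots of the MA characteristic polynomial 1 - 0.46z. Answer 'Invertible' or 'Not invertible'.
\text{Invertible}

The MA(q) characteristic polynomial is P(z) = 1 - 0.46z.
Invertibility requires all roots to lie outside the unit circle, i.e. |z| > 1 for every root.
This is linear in z: 1 + (-0.46) z = 0  =>  z = -1/(-0.46) = 2.173913,  |z| = 2.173913.
Moduli of all roots: 2.1739.
All moduli strictly greater than 1? Yes.
Verdict: Invertible.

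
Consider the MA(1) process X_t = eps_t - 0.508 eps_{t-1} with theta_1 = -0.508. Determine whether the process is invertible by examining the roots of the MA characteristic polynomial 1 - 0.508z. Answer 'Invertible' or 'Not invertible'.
\text{Invertible}

The MA(q) characteristic polynomial is P(z) = 1 - 0.508z.
Invertibility requires all roots to lie outside the unit circle, i.e. |z| > 1 for every root.
This is linear in z: 1 + (-0.508) z = 0  =>  z = -1/(-0.508) = 1.968504,  |z| = 1.968504.
Moduli of all roots: 1.9685.
All moduli strictly greater than 1? Yes.
Verdict: Invertible.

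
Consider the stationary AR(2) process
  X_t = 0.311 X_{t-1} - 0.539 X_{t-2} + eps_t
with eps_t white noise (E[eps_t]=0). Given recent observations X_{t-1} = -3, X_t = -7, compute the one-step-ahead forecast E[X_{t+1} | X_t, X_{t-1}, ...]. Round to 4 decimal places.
E[X_{t+1} \mid \mathcal F_t] = -0.5600

For an AR(p) model X_t = c + sum_i phi_i X_{t-i} + eps_t, the
one-step-ahead conditional mean is
  E[X_{t+1} | X_t, ...] = c + sum_i phi_i X_{t+1-i}.
Substitute known values:
  E[X_{t+1} | ...] = (0.311) * (-7) + (-0.539) * (-3)
                   = -0.5600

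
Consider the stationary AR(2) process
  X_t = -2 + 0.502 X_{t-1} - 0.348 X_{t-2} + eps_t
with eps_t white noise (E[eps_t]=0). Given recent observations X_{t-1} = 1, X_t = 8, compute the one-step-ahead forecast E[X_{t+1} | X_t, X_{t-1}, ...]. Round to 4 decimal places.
E[X_{t+1} \mid \mathcal F_t] = 1.6680

For an AR(p) model X_t = c + sum_i phi_i X_{t-i} + eps_t, the
one-step-ahead conditional mean is
  E[X_{t+1} | X_t, ...] = c + sum_i phi_i X_{t+1-i}.
Substitute known values:
  E[X_{t+1} | ...] = -2 + (0.502) * (8) + (-0.348) * (1)
                   = 1.6680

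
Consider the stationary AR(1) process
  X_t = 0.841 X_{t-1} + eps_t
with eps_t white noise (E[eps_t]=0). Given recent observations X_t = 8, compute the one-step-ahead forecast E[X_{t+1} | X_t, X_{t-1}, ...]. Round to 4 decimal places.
E[X_{t+1} \mid \mathcal F_t] = 6.7280

For an AR(p) model X_t = c + sum_i phi_i X_{t-i} + eps_t, the
one-step-ahead conditional mean is
  E[X_{t+1} | X_t, ...] = c + sum_i phi_i X_{t+1-i}.
Substitute known values:
  E[X_{t+1} | ...] = (0.841) * (8)
                   = 6.7280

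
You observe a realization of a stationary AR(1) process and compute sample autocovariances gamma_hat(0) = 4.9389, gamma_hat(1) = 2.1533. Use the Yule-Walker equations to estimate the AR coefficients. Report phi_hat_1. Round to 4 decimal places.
\hat\phi_{1} = 0.4360

The Yule-Walker equations for an AR(p) process read, in matrix form,
  Gamma_p phi = r_p,   with   (Gamma_p)_{ij} = gamma(|i - j|),
                       (r_p)_i = gamma(i),   i,j = 1..p.
Substitute the sample gammas (Toeplitz matrix and right-hand side of size 1):
  Gamma_p = [[4.9389]]
  r_p     = [2.1533]
With p = 1 this is the single equation gamma(0) phi_1 = gamma(1):
  phi_hat_1 = gamma(1) / gamma(0) = 2.1533 / 4.9389 = 0.4360.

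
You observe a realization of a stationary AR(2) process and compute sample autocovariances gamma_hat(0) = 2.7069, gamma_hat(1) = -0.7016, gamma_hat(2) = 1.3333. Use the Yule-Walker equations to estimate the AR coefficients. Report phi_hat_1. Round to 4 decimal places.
\hat\phi_{1} = -0.1410

The Yule-Walker equations for an AR(p) process read, in matrix form,
  Gamma_p phi = r_p,   with   (Gamma_p)_{ij} = gamma(|i - j|),
                       (r_p)_i = gamma(i),   i,j = 1..p.
Substitute the sample gammas (Toeplitz matrix and right-hand side of size 2):
  Gamma_p = [[2.7069, -0.7016], [-0.7016, 2.7069]]
  r_p     = [-0.7016, 1.3333]
Written out:
  2.7069 phi_1 - 0.7016 phi_2 = -0.7016
  -0.7016 phi_1 + 2.7069 phi_2 = 1.3333
Solve by Cramer's rule:
  det = gamma(0)^2 - gamma(1)^2 = (2.7069)^2 - (-0.7016)^2 = 7.32730761 - 0.49224256 = 6.83506505
  phi_hat_1 = [gamma(1) gamma(0) - gamma(1) gamma(2)] / det = [(-0.7016)(2.7069) - (-0.7016)(1.3333)] / 6.83506505 = -0.96371776 / 6.83506505 = -0.141
  phi_hat_2 = [gamma(0) gamma(2) - gamma(1)^2] / det = [(2.7069)(1.3333) - (-0.7016)^2] / 6.83506505 = 3.11686721 / 6.83506505 = 0.456
So phi_hat = [-0.1410, 0.4560].
Therefore phi_hat_1 = -0.1410.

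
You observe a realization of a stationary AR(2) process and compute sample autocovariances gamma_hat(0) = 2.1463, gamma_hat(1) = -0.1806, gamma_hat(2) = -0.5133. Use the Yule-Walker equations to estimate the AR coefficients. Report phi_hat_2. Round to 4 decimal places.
\hat\phi_{2} = -0.2480

The Yule-Walker equations for an AR(p) process read, in matrix form,
  Gamma_p phi = r_p,   with   (Gamma_p)_{ij} = gamma(|i - j|),
                       (r_p)_i = gamma(i),   i,j = 1..p.
Substitute the sample gammas (Toeplitz matrix and right-hand side of size 2):
  Gamma_p = [[2.1463, -0.1806], [-0.1806, 2.1463]]
  r_p     = [-0.1806, -0.5133]
Written out:
  2.1463 phi_1 - 0.1806 phi_2 = -0.1806
  -0.1806 phi_1 + 2.1463 phi_2 = -0.5133
Solve by Cramer's rule:
  det = gamma(0)^2 - gamma(1)^2 = (2.1463)^2 - (-0.1806)^2 = 4.60660369 - 0.03261636 = 4.57398733
  phi_hat_1 = [gamma(1) gamma(0) - gamma(1) gamma(2)] / det = [(-0.1806)(2.1463) - (-0.1806)(-0.5133)] / 4.57398733 = -0.48032376 / 4.57398733 = -0.105
  phi_hat_2 = [gamma(0) gamma(2) - gamma(1)^2] / det = [(2.1463)(-0.5133) - (-0.1806)^2] / 4.57398733 = -1.13431215 / 4.57398733 = -0.248
So phi_hat = [-0.1050, -0.2480].
Therefore phi_hat_2 = -0.2480.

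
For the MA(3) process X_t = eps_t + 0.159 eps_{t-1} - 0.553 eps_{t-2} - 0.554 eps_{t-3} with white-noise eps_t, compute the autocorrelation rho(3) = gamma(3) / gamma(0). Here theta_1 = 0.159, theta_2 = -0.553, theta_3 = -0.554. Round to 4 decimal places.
\rho(3) = -0.3382

For an MA(q) process with theta_0 = 1, the autocovariance is
  gamma(k) = sigma^2 * sum_{i=0..q-k} theta_i * theta_{i+k},
and rho(k) = gamma(k) / gamma(0). Sigma^2 cancels.
  numerator   = (1)*(-0.554) = -0.554.
  denominator = (1)^2 + (0.159)^2 + (-0.553)^2 + (-0.554)^2 = 1.638006.
  rho(3) = -0.554 / 1.638006 = -0.3382.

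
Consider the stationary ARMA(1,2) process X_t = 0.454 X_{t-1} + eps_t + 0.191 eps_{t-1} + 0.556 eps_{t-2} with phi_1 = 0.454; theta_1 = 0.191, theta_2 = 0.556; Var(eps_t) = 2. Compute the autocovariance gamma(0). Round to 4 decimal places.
\gamma(0) = 4.6472

Multiply the model equation by X_{t-k} and take expectations. With theta_0 = psi_0 = 1 and psi_j the MA(infinity) weights, this gives
  gamma(k) - sum_i phi_i gamma(k-i) = c_k,
  c_k = sigma^2 * sum_{j=k..q} theta_j psi_{j-k}   (c_k = 0 for k > q),
using gamma(-m) = gamma(m).
psi-weights needed (psi_j = theta_j + sum_i phi_i psi_{j-i}):
  psi_1 = theta_1 + phi_1 = 0.191 + (0.454) = 0.645
  psi_2 = theta_2 + phi_1 psi_1 = 0.556 + (0.454)(0.645) = 0.84883
Right-hand sides:
  c_0 = sigma^2 (1 + theta_1 psi_1 + theta_2 psi_2) = 2 * (1 + (0.191)(0.645) + (0.556)(0.84883)) = 2 * 1.595144 = 3.190289
  c_1 = sigma^2 (theta_1 + theta_2 psi_1) = 2 * (0.191 + (0.556)(0.645)) = 1.09924
  c_2 = sigma^2 theta_2 = 2 * (0.556) = 1.112
Equations for k = 0 and k = 1 (AR order 1):
  gamma(0) = phi_1 gamma(1) + c_0
  gamma(1) = phi_1 gamma(0) + c_1
Substituting the second into the first: gamma(0) (1 - phi_1^2) = c_0 + phi_1 c_1, so
  gamma(0) = (c_0 + phi_1 c_1) / (1 - phi_1^2) = (3.190289 + (0.454)(1.09924)) / (1 - (0.454)^2) = 3.689344 / 0.793884 = 4.647208.
Therefore gamma(0) = 4.6472 (to 4 decimal places).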